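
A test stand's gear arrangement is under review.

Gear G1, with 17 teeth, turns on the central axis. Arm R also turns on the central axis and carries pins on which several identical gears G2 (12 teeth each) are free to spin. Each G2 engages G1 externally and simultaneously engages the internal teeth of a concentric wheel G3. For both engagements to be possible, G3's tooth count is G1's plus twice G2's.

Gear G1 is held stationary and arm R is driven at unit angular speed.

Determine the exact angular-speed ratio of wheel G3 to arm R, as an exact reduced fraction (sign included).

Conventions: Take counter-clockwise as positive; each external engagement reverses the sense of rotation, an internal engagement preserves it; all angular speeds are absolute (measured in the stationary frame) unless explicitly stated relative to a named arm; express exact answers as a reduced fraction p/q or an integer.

planetary set (17T centre, 12T on arm, 41T internal) — Willis relation
ring teeth: 17 + 2·12 = 41
17(ω_sun−ω_arm) = −41(ω_ring−ω_arm),  ω_sun = 0, ω_arm = 1
ω_ring = 1 − (17/41)(0−1) = 58/41
ω_out/ω_in = 58/41

58/41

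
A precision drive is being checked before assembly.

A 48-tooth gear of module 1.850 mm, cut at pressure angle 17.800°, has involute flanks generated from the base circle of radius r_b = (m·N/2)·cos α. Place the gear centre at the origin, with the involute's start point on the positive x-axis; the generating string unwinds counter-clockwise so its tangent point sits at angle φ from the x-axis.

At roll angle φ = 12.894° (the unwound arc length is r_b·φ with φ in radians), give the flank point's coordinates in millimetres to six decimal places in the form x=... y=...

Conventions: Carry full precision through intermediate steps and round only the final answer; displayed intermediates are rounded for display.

topology: single-mesh involute geometry — m = 1.850, N = 48
pitch radius r_p = m·N/2 = 1.850·48/2 = 44.400000
base radius r_b = r_p·cos α = 44.400000·cos 17.800° = 42.274545
roll angle φ = 12.894° = 0.22504275 rad
x = r_b·(cos φ + φ·sin φ) = 43.331511
y = r_b·(sin φ − φ·cos φ) = 0.159791

x=43.331511 y=0.159791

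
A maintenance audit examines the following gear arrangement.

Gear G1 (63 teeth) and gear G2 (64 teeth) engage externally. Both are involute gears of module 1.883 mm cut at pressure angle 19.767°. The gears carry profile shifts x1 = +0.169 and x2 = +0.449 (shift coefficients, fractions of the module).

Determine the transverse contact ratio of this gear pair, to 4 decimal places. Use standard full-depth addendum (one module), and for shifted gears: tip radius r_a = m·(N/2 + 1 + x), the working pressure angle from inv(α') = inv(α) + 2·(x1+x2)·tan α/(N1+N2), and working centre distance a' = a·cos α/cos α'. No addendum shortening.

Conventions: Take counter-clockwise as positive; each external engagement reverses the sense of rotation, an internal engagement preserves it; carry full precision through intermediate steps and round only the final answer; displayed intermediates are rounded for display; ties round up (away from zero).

1.7275

recognized (one external pair, fixed centres): single-mesh tooth geometry, m = 1.883, N1 = 63, N2 = 64
base radii: r_b1 = 55.819435, r_b2 = 56.705458
tip radii: r_a1 = 61.515727, r_a2 = 62.984467
inv(α') = inv(19.767°) + 2·(+0.169+0.449)·tan α/(63+64) = 0.01786995  ⇒  α' = 21.20202°
a' = a·cos α / cos α' = 119.5705·cos 19.767°/cos 21.20202° = 120.694586
action lengths: √(r_a1²−r_b1²) = 25.852956, √(r_a2²−r_b2²) = 27.414122
base pitch p_b = π·m·cos α = 5.567045
CR = (25.852956 + 27.414122 − 120.694586·sin 21.20202°)/5.567045 = 1.727483
contact ratio ≈ 1.7275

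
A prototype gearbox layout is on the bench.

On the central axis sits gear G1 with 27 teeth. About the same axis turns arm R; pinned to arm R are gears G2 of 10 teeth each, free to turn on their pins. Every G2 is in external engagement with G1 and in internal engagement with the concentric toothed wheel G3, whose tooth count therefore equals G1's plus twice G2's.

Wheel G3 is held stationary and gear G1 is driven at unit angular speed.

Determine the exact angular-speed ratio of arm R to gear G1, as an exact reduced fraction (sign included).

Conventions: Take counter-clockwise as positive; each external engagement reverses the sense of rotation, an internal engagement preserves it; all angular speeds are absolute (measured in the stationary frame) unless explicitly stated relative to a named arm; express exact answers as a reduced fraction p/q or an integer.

27/74

recognized (axles ride arm R): planetary set, 27/10/47 teeth
ring teeth: 27 + 2·10 = 47
27(ω_sun−ω_arm) = −47(ω_ring−ω_arm),  ω_ring = 0, ω_sun = 1
27(1−ω_arm) = −47(0−ω_arm)  ⇒  74·ω_arm = 27  ⇒  ω_arm = 27/74
ω_out/ω_in = 27/74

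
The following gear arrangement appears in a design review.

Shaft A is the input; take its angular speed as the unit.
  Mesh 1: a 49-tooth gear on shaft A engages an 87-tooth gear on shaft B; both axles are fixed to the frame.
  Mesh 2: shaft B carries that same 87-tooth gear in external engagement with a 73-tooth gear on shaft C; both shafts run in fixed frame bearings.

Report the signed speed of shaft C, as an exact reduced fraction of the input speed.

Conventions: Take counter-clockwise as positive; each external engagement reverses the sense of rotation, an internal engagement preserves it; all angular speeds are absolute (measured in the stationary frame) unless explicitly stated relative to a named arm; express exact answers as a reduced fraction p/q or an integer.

49/73

2-mesh fixed-axis compound train (all bearings frame-fixed)
mesh 1 [49T→87T]: |ω|/ω_in = 1×49/87 = 49/87, sense flips to −
mesh 2 [87T→73T]: |ω|/ω_in = (49/87)×87/73 = 49/73, sense flips to +
signed output speed (× input speed) = 49/73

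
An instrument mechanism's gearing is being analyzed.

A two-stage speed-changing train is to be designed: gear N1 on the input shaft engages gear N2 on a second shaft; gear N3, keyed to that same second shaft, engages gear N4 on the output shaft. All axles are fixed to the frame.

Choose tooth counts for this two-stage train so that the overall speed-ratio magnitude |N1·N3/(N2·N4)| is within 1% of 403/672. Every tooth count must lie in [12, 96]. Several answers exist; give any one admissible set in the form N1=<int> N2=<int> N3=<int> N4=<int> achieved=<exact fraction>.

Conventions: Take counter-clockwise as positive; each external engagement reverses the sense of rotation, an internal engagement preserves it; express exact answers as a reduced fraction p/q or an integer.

N1=13 N2=12 N3=31 N4=56 achieved=403/672

design class (target 403/672): fixed-axis compound train
target = 403/672 in lowest terms: an exact hit needs N1·N3 = k·403 and N2·N4 = k·672 for one integer k, every count in [12, 96]; additionally prefer no 1:1 stage (N1 ≠ N2, N3 ≠ N4)
k = 1: N1·N3 = 403 = 13·31, N2·N4 = 672 = 12·56
achieved = 13·31/(12·56) = 403/672; |achieved − target| = 0 ≤ 403/67200 ✓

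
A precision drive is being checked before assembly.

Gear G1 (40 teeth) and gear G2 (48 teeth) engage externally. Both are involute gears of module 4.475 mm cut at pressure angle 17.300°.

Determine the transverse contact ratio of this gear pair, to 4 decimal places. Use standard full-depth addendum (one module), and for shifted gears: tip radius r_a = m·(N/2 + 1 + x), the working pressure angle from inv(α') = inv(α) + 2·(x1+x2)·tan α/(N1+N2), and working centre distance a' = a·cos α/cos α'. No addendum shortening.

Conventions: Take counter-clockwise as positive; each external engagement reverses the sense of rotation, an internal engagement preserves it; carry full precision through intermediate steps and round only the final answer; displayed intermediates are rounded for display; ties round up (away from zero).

1.8842

single-mesh involute tooth geometry (40T engaging 48T at module 4.475)
base radii: r_b1 = 85.451092, r_b2 = 102.541310
tip radii: r_a1 = 93.975000, r_a2 = 111.875000
no profile shift: α' = α, a' = a
action lengths: √(r_a1²−r_b1²) = 39.107692, √(r_a2²−r_b2²) = 44.735840
base pitch p_b = π·m·cos α = 13.422626
CR = (39.107692 + 44.735840 − 196.900000·sin 17.30000°)/13.422626 = 1.884163
contact ratio ≈ 1.8842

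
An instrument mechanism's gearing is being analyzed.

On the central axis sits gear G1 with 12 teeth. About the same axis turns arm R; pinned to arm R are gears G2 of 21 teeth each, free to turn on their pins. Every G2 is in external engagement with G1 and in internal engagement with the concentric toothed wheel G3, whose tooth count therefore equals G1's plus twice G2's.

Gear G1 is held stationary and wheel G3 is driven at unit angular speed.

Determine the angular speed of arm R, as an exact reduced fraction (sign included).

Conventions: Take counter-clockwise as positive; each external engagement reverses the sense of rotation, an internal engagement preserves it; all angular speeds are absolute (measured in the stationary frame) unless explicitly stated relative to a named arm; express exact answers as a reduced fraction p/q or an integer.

9/11

class = planetary set [G3 = 12+2·21 = 54; Willis about the carrier]
ring teeth: 12 + 2·21 = 54
12(ω_sun−ω_arm) = −54(ω_ring−ω_arm),  ω_sun = 0, ω_ring = 1
12(0−ω_arm) = −54(1−ω_arm)  ⇒  66·ω_arm = 54  ⇒  ω_arm = 9/11
exact speed ratio = 9/11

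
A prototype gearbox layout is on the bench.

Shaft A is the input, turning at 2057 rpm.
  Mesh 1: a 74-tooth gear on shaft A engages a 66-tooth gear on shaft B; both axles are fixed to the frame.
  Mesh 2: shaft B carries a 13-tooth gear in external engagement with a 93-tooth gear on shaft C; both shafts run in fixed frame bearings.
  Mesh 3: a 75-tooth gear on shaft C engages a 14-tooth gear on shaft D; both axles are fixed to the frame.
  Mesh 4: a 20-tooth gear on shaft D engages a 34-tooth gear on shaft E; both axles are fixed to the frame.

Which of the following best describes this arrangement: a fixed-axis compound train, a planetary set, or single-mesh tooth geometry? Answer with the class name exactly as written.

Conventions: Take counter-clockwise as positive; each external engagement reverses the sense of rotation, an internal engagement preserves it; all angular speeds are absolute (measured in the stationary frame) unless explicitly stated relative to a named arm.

class = fixed-axis compound train [4 meshes; 4 ratios multiply, 4 sense flips]
classification: fixed-axis compound train

fixed-axis compound train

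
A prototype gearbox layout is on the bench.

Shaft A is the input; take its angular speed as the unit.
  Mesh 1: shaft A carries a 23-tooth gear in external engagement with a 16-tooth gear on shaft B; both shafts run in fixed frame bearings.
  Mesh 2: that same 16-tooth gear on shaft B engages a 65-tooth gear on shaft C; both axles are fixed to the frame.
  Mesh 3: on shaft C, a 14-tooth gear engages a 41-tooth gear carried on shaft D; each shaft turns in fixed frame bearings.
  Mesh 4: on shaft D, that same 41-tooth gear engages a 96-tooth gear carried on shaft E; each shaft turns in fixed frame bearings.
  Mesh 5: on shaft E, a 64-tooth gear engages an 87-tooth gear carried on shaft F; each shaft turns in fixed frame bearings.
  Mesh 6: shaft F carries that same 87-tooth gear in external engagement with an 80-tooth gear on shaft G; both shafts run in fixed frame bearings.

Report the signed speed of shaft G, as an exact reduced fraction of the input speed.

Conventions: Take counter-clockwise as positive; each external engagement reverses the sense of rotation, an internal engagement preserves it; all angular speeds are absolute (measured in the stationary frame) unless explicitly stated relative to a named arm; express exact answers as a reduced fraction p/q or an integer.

161/3900

6-mesh fixed-axis compound train (all bearings frame-fixed)
mesh 1 [23T→16T]: |ω|/ω_in = 1×23/16 = 23/16, sense flips to −
mesh 2 [16T→65T]: |ω|/ω_in = (23/16)×16/65 = 23/65, sense flips to +
mesh 3 [14T→41T]: |ω|/ω_in = (23/65)×14/41 = 322/2665, sense flips to −
mesh 4 [41T→96T]: |ω|/ω_in = (322/2665)×41/96 = 161/3120, sense flips to +
mesh 5 [64T→87T]: |ω|/ω_in = (161/3120)×64/87 = 644/16965, sense flips to −
mesh 6 [87T→80T]: |ω|/ω_in = (644/16965)×87/80 = 161/3900, sense flips to +
signed output speed (× input speed) = 161/3900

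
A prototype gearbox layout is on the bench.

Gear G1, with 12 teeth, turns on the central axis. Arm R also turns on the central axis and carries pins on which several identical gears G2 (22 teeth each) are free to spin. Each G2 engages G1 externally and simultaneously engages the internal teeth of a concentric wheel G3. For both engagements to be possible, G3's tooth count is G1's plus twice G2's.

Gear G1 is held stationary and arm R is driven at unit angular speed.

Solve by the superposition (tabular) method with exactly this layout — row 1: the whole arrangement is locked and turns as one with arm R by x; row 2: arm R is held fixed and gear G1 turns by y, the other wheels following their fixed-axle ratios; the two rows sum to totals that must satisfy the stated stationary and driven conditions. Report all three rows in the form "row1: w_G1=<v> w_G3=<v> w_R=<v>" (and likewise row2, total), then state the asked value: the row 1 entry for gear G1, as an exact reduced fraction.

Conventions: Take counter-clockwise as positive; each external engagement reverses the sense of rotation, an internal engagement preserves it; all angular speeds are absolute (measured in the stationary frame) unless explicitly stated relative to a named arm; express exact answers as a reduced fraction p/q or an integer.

topology: planetary set — G1 12T / G2 22T / G3 56T, arm = carrier (Willis)
row 1 (train locked, turned with arm): all members turn x
superposition row 2 [arm held]: sun y, ring −(12/56)·y, arm 0
boundary: total ω_sun = x + y = 0 and total ω_arm = x = 1  ⇒  y = -1, x = 1
row 2 ring = −(12/56)·(-1) = 3/14
totals (row 1 + row 2): sun 1 + (-1) = 0, ring 1 + 3/14 = 17/14, arm 1 + 0 = 1
asked cell (row1, sun) = 1

row1: w_G1=1 w_G3=1 w_R=1
row2: w_G1=-1 w_G3=3/14 w_R=0
total: w_G1=0 w_G3=17/14 w_R=1
asked value: 1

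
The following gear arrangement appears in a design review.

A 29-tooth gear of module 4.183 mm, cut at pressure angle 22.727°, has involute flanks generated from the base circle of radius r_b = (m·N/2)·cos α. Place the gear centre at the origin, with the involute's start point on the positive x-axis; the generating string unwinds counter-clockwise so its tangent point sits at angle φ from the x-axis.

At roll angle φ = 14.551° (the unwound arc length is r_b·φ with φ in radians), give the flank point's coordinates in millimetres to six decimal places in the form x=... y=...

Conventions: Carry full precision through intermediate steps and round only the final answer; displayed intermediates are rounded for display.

x=57.719260 y=0.303487

recognized (one wheel, involute flank): single-mesh tooth geometry, m = 4.183, N = 29
pitch radius r_p = m·N/2 = 4.183·29/2 = 60.653500
base radius r_b = r_p·cos α = 60.653500·cos 22.727° = 55.944128
roll angle φ = 14.551° = 0.25396286 rad
x = r_b·(cos φ + φ·sin φ) = 57.719260
y = r_b·(sin φ − φ·cos φ) = 0.303487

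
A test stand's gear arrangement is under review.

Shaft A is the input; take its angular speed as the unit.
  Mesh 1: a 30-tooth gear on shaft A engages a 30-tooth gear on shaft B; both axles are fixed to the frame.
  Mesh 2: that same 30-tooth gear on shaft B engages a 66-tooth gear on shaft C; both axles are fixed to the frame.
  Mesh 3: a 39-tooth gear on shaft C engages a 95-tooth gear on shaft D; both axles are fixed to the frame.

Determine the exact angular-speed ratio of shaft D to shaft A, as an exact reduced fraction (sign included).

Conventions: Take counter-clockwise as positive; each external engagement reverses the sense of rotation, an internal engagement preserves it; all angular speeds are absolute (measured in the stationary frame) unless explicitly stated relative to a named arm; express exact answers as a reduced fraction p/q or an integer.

class = fixed-axis compound train [3 meshes; 3 ratios multiply, 3 sense flips]
mesh 1 [30T→30T]: running ratio 1, sense −
mesh 2 [30T→66T]: running ratio 5/11, sense +
mesh 3 [39T→95T]: running ratio 39/209, sense −
ω_out/ω_in = -39/209

-39/209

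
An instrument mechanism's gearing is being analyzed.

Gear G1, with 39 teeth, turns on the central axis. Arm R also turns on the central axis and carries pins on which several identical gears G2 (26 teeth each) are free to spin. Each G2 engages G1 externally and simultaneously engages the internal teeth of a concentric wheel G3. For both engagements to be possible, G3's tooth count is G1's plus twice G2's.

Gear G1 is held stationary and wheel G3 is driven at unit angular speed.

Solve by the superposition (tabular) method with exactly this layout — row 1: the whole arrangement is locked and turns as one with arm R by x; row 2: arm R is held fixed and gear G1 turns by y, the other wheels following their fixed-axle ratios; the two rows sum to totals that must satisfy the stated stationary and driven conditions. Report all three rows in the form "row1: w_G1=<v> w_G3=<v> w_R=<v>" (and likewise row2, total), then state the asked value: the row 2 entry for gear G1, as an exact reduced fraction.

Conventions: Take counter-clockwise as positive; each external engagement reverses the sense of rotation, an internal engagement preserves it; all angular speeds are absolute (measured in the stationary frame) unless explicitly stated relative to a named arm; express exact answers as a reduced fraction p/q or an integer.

row1: w_G1=7/10 w_G3=7/10 w_R=7/10
row2: w_G1=-7/10 w_G3=3/10 w_R=0
total: w_G1=0 w_G3=1 w_R=7/10
asked value: -7/10

planetary set (39T centre, 26T on arm, 91T internal) — Willis relation
superposition row 1 [locked train]: every member turns x
superposition row 2 [arm held]: sun y, ring −(39/91)·y, arm 0
boundary: total ω_sun = x + y = 0 and total ω_ring = x − (39/91)·y = 1  ⇒  y = -7/10, x = 7/10
row 2 ring = −(39/91)·(-7/10) = 3/10
totals (row 1 + row 2): sun 7/10 + (-7/10) = 0, ring 7/10 + 3/10 = 1, arm 7/10 + 0 = 7/10
asked cell (row2, sun) = -7/10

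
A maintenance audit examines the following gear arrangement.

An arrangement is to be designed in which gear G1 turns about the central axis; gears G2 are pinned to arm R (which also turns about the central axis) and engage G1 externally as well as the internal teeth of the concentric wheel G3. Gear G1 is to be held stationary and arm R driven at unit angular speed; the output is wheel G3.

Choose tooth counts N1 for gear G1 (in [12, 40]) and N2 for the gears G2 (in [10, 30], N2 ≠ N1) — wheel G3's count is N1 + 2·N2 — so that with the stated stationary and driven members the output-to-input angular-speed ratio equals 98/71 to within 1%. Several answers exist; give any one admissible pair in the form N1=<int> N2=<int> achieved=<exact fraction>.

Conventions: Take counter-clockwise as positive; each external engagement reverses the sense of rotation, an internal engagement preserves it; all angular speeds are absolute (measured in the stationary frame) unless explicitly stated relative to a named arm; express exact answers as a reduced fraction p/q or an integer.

planetary set to be sized for 98/71 (Willis relation)
Willis with ω_sun = 0: ω_ring/ω_arm = (N1+N3)/N3; set equal to 98/71  ⇒  N3/N1 = 1/(98/71 − 1) = 71/27
N3 = N1 + 2·N2  ⇒  N2/N1 = (N3/N1 − 1)/2 = (71/27 − 1)/2 = 22/27
smallest multiple with N1 ≥ 12 and N2 ≥ 10: k = 1  ⇒  N1 = 1·27 = 27, N2 = 1·22 = 22 (N1 ≤ 40, N2 ≤ 30, N2 ≠ N1 ✓), N3 = 27 + 2·22 = 71
check: (N1+N3)/N3 with N1 = 27, N3 = 71 gives 98/71; |achieved − target| = 0 ≤ 49/3550 ✓

N1=27 N2=22 achieved=98/71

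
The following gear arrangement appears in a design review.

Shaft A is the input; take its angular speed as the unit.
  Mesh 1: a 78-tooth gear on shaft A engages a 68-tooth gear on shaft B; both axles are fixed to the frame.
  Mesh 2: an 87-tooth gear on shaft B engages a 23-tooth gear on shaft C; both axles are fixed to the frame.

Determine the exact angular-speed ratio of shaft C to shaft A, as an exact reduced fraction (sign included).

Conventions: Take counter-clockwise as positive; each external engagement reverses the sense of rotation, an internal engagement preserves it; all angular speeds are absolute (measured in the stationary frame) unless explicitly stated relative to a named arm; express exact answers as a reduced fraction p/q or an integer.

class = fixed-axis compound train [2 meshes; 2 ratios multiply, 2 sense flips]
mesh 1 [78T→68T]: running ratio 39/34, sense −
mesh 2 [87T→23T]: running ratio 3393/782, sense +
ω_out/ω_in = 3393/782

3393/782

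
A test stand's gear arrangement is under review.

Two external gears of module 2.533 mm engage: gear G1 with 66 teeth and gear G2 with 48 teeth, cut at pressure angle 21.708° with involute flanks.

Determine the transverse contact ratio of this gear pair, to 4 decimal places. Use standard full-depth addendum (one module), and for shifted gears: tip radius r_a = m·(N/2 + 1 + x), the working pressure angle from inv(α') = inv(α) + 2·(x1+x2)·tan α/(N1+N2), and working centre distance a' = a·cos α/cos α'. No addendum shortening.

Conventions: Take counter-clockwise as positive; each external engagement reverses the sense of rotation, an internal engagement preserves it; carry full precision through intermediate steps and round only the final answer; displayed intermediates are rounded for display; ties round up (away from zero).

topology: single-mesh involute geometry — m = 2.533, 66T/48T pair
base radii: r_b1 = 77.660946, r_b2 = 56.480688
tip radii: r_a1 = 86.122000, r_a2 = 63.325000
no profile shift: α' = α, a' = a
action lengths: √(r_a1²−r_b1²) = 37.226016, √(r_a2²−r_b2²) = 28.635423
base pitch p_b = π·m·cos α = 7.393305
CR = (37.226016 + 28.635423 − 144.381000·sin 21.70800°)/7.393305 = 1.685079
contact ratio ≈ 1.6851

1.6851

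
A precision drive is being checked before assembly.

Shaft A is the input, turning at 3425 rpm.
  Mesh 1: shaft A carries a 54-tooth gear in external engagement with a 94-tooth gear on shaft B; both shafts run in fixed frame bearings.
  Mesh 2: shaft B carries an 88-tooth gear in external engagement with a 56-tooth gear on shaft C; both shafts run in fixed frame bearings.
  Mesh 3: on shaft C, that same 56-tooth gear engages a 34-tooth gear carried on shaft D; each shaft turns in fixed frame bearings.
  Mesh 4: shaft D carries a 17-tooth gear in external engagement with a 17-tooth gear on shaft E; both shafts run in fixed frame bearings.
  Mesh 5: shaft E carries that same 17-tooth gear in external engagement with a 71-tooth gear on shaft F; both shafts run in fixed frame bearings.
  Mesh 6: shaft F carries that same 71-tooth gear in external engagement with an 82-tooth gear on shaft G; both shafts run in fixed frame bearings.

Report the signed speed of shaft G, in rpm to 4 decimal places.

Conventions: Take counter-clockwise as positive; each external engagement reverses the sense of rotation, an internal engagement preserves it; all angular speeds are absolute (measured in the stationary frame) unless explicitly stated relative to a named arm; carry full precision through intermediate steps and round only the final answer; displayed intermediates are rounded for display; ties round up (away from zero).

+1055.7602 rpm

6-mesh fixed-axis compound train (all bearings frame-fixed)
mesh 1 [54T→94T]: ω = 3425.0000×54/94 = 1967.5532 rpm, sense flips to −
mesh 2 [88T→56T]: ω = 1967.5532×88/56 = 3091.8693 rpm, sense flips to +
mesh 3 [56T→34T]: ω = 3091.8693×56/34 = 5092.4906 rpm, sense flips to −
mesh 4 [17T→17T]: ω = 5092.4906×17/17 = 5092.4906 rpm, sense flips to +
mesh 5 [17T→71T]: ω = 5092.4906×17/71 = 1219.3287 rpm, sense flips to −
mesh 6 [71T→82T]: ω = 1219.3287×71/82 = 1055.7602 rpm, sense flips to +
signed output speed = +1055.7602 rpm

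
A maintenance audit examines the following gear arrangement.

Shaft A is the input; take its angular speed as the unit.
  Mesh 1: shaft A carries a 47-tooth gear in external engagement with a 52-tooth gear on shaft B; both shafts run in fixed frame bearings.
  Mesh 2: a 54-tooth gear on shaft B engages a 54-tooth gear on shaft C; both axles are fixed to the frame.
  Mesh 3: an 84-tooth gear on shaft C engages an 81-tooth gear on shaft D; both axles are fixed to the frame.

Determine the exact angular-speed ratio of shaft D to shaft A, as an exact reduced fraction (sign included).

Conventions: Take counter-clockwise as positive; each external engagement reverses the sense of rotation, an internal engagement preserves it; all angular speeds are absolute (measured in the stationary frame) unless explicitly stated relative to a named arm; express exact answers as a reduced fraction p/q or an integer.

-329/351

class = fixed-axis compound train [3 meshes; 3 ratios multiply, 3 sense flips]
mesh 1 [47T→52T]: running ratio 47/52, sense −
mesh 2 [54T→54T]: running ratio 47/52, sense +
mesh 3 [84T→81T]: running ratio 329/351, sense −
ω_out/ω_in = -329/351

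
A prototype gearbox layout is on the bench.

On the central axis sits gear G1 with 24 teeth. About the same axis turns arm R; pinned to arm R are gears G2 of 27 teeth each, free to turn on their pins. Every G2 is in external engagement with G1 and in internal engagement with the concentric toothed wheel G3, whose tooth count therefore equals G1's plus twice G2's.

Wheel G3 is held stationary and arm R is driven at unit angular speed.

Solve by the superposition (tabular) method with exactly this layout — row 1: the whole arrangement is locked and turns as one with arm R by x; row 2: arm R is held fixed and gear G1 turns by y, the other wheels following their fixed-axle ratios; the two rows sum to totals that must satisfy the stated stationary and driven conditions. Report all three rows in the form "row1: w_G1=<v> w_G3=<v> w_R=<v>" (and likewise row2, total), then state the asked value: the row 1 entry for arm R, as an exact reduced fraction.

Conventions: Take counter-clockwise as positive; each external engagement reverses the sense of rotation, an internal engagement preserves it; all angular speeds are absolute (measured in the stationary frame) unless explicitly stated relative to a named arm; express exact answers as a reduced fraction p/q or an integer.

row1: w_G1=1 w_G3=1 w_R=1
row2: w_G1=13/4 w_G3=-1 w_R=0
total: w_G1=17/4 w_G3=0 w_R=1
asked value: 1

topology: planetary set — G1 24T / G2 27T / G3 78T, arm = carrier (Willis)
row 1 — lock + rotate with arm: ω_sun = ω_ring = ω_arm = x
row 2: sun turns y, ring = −(24/78)·y, arm 0
boundary: total ω_ring = x − (24/78)·y = 0 and total ω_arm = x = 1  ⇒  y = 13/4, x = 1
row 2 ring = −(24/78)·13/4 = -1
totals (row 1 + row 2): sun 1 + 13/4 = 17/4, ring 1 + (-1) = 0, arm 1 + 0 = 1
asked cell (row1, arm) = 1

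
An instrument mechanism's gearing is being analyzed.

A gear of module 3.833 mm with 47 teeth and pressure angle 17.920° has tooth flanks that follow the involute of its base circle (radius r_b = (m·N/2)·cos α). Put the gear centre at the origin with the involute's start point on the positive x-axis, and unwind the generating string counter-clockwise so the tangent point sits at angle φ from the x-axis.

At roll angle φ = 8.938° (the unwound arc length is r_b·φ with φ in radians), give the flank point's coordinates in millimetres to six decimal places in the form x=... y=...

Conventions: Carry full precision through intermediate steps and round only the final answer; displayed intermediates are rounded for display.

class = single-mesh tooth geometry [base-circle involute, m = 3.833, 47T]
pitch radius r_p = m·N/2 = 3.833·47/2 = 90.075500
base radius r_b = r_p·cos α = 90.075500·cos 17.920° = 85.705673
roll angle φ = 8.938° = 0.15599753 rad
x = r_b·(cos φ + φ·sin φ) = 86.742170
y = r_b·(sin φ − φ·cos φ) = 0.108189

x=86.742170 y=0.108189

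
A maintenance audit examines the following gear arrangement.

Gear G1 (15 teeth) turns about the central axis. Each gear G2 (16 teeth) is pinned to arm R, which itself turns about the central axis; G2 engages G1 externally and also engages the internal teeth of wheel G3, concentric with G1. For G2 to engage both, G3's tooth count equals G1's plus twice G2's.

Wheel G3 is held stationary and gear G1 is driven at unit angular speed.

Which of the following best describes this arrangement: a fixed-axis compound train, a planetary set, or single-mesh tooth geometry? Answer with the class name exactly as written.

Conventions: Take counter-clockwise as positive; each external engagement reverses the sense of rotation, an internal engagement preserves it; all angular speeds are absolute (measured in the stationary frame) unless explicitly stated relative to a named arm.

topology: planetary set — G1 15T / G2 16T / G3 47T, arm = carrier (Willis)
classification: planetary set

planetary set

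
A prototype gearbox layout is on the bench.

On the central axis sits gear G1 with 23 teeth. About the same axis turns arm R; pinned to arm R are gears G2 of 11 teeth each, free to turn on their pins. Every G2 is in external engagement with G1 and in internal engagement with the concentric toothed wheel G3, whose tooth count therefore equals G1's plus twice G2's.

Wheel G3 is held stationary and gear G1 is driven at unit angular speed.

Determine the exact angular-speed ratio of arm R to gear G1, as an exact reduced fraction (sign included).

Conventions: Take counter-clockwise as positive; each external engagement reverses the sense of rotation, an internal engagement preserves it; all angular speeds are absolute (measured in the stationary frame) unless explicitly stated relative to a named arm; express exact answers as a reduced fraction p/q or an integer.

23/68

recognized (axles ride arm R): planetary set, 23/11/45 teeth
ring teeth: 23 + 2·11 = 45
23(ω_sun−ω_arm) = −45(ω_ring−ω_arm),  ω_ring = 0, ω_sun = 1
23(1−ω_arm) = −45(0−ω_arm)  ⇒  68·ω_arm = 23  ⇒  ω_arm = 23/68
ω_out/ω_in = 23/68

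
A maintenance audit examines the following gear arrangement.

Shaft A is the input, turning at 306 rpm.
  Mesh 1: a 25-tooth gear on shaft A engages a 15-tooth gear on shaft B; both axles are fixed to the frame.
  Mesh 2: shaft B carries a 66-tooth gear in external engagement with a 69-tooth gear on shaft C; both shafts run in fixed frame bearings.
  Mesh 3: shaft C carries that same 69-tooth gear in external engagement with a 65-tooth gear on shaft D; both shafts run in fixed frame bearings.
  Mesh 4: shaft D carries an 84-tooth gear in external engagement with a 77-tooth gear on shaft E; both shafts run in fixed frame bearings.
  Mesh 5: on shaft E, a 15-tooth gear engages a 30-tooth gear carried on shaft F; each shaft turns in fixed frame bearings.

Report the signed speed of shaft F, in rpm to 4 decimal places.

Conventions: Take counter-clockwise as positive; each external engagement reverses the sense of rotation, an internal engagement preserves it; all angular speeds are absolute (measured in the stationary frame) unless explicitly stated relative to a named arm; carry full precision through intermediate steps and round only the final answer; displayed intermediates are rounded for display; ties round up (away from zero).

class = fixed-axis compound train [5 meshes; 5 ratios multiply, 5 sense flips]
mesh 1 [25T→15T]: ω = 306.0000×25/15 = 510.0000 rpm, sense flips to −
mesh 2 [66T→69T]: ω = 510.0000×66/69 = 487.8261 rpm, sense flips to +
mesh 3 [69T→65T]: ω = 487.8261×69/65 = 517.8462 rpm, sense flips to −
mesh 4 [84T→77T]: ω = 517.8462×84/77 = 564.9231 rpm, sense flips to +
mesh 5 [15T→30T]: ω = 564.9231×15/30 = 282.4615 rpm, sense flips to −
signed output speed = -282.4615 rpm

-282.4615 rpm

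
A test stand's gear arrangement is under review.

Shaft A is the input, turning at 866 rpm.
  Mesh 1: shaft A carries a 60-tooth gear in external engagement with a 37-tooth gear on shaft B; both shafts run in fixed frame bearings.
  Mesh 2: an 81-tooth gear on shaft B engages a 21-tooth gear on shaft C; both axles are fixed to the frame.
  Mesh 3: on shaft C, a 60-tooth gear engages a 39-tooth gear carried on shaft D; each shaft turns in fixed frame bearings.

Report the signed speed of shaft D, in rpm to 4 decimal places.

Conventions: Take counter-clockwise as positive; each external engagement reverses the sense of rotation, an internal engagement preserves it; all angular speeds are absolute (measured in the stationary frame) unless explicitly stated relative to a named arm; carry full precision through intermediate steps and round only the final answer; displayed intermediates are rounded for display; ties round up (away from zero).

topology: fixed-axis compound train — 3 meshes, A→D
mesh 1 [60T→37T]: ω = 866.0000×60/37 = 1404.3243 rpm, sense flips to −
mesh 2 [81T→21T]: ω = 1404.3243×81/21 = 5416.6795 rpm, sense flips to +
mesh 3 [60T→39T]: ω = 5416.6795×60/39 = 8333.3531 rpm, sense flips to −
signed output speed = -8333.3531 rpm

-8333.3531 rpm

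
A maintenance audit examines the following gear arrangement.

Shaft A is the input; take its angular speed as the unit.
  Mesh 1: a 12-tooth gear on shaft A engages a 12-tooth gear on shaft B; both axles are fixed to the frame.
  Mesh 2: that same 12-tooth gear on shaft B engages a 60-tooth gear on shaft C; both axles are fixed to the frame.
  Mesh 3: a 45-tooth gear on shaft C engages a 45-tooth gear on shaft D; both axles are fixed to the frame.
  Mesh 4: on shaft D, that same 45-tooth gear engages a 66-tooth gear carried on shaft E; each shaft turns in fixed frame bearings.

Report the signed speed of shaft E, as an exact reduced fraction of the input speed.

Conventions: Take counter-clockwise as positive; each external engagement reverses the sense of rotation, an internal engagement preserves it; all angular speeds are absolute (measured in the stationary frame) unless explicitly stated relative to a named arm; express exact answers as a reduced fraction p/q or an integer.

4-mesh fixed-axis compound train (all bearings frame-fixed)
mesh 1 [12T→12T]: |ω|/ω_in = 1×12/12 = 1, sense flips to −
mesh 2 [12T→60T]: |ω|/ω_in = 1×12/60 = 1/5, sense flips to +
mesh 3 [45T→45T]: |ω|/ω_in = (1/5)×45/45 = 1/5, sense flips to −
mesh 4 [45T→66T]: |ω|/ω_in = (1/5)×45/66 = 3/22, sense flips to +
signed output speed (× input speed) = 3/22

3/22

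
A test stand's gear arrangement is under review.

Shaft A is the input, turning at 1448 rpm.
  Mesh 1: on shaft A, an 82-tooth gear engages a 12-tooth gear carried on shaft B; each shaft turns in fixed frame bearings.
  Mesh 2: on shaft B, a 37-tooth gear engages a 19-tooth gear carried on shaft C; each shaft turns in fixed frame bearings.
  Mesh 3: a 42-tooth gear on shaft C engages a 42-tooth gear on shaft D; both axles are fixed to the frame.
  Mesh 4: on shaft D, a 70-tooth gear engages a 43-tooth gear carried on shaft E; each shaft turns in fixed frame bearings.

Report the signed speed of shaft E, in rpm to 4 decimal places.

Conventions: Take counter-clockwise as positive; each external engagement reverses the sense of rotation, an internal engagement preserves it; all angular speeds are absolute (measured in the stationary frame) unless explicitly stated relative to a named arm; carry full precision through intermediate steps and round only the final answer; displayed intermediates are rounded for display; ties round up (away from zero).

+31367.4255 rpm

recognized (5 fixed axles, 4 meshes): fixed-axis compound train
mesh 1 [82T→12T]: ω = 1448.0000×82/12 = 9894.6667 rpm, sense flips to −
mesh 2 [37T→19T]: ω = 9894.6667×37/19 = 19268.5614 rpm, sense flips to +
mesh 3 [42T→42T]: ω = 19268.5614×42/42 = 19268.5614 rpm, sense flips to −
mesh 4 [70T→43T]: ω = 19268.5614×70/43 = 31367.4255 rpm, sense flips to +
signed output speed = +31367.4255 rpm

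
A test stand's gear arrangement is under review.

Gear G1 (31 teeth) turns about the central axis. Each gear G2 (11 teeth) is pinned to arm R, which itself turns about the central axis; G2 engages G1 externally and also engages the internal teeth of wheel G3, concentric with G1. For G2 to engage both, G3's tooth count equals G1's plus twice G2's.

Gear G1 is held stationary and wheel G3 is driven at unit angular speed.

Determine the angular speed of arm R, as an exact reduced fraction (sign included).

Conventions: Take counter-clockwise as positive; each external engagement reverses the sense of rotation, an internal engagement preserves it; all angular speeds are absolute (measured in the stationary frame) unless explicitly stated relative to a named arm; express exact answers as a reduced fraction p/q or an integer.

53/84

topology: planetary set — G1 31T / G2 11T / G3 53T, arm = carrier (Willis)
ring teeth: 31 + 2·11 = 53
31(ω_sun−ω_arm) = −53(ω_ring−ω_arm),  ω_sun = 0, ω_ring = 1
31(0−ω_arm) = −53(1−ω_arm)  ⇒  84·ω_arm = 53  ⇒  ω_arm = 53/84
exact speed ratio = 53/84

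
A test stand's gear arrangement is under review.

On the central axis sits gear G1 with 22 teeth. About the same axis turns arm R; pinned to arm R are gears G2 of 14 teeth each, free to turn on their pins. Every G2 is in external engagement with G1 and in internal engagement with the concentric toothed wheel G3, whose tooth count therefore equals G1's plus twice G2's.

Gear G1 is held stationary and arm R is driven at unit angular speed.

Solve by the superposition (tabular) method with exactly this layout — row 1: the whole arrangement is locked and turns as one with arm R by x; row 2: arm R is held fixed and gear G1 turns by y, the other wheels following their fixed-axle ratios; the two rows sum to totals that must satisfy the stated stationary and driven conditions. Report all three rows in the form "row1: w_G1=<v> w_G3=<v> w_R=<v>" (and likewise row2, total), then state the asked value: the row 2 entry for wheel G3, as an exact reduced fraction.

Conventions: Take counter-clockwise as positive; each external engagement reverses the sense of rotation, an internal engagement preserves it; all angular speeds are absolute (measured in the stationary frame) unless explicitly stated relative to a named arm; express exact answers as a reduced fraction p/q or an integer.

row1: w_G1=1 w_G3=1 w_R=1
row2: w_G1=-1 w_G3=11/25 w_R=0
total: w_G1=0 w_G3=36/25 w_R=1
asked value: 11/25

planetary set (22T centre, 14T on arm, 50T internal) — Willis relation
row 1 — lock + rotate with arm: ω_sun = ω_ring = ω_arm = x
superposition row 2 [arm held]: sun y, ring −(22/50)·y, arm 0
boundary: total ω_sun = x + y = 0 and total ω_arm = x = 1  ⇒  y = -1, x = 1
row 2 ring = −(22/50)·(-1) = 11/25
totals (row 1 + row 2): sun 1 + (-1) = 0, ring 1 + 11/25 = 36/25, arm 1 + 0 = 1
asked cell (row2, ring) = 11/25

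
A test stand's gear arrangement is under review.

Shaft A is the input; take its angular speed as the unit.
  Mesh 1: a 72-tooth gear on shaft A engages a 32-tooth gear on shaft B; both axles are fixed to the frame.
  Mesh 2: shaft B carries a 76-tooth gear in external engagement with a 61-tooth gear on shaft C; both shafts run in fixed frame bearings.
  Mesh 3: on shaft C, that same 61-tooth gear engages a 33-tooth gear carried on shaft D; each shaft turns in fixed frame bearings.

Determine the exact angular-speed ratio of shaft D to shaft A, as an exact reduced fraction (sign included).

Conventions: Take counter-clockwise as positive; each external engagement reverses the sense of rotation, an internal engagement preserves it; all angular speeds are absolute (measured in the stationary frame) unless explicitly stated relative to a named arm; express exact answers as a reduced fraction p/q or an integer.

class = fixed-axis compound train [3 meshes; 3 ratios multiply, 3 sense flips]
mesh 1 [72T→32T]: running ratio 9/4, sense −
mesh 2 [76T→61T]: running ratio 171/61, sense +
mesh 3 [61T→33T]: running ratio 57/11, sense −
ω_out/ω_in = -57/11

-57/11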